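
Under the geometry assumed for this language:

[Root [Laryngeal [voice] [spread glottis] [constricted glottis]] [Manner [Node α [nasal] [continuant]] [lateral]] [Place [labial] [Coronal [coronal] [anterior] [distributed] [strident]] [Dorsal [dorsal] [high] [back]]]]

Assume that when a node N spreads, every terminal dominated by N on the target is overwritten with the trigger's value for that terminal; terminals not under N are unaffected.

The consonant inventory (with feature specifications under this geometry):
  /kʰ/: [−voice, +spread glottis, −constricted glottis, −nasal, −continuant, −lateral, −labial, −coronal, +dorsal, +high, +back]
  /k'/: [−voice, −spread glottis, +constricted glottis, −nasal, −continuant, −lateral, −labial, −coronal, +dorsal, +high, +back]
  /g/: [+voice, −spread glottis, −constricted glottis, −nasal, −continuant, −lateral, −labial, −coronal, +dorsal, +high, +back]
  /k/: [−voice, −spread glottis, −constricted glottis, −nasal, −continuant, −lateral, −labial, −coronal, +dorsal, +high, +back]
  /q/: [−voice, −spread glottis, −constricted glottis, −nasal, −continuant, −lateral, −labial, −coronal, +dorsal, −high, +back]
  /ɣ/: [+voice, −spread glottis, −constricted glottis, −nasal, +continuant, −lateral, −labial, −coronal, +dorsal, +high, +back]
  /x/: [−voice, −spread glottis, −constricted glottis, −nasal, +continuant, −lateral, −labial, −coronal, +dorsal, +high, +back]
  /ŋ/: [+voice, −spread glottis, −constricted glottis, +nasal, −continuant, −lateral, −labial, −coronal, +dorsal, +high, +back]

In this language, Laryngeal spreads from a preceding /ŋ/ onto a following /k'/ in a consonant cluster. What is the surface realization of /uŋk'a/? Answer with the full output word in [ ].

Laryngeal immediately or transitively dominates [voice], [spread glottis], [constricted glottis].
The target acquires /ŋ/'s values for everything under Laryngeal — [+voice], [−spread glottis], [−constricted glottis] — while keeping its own [nasal], [continuant], [lateral], ….
Among the inventory, only /g/ has exactly this specification, giving the surface form [uŋga].

[uŋga]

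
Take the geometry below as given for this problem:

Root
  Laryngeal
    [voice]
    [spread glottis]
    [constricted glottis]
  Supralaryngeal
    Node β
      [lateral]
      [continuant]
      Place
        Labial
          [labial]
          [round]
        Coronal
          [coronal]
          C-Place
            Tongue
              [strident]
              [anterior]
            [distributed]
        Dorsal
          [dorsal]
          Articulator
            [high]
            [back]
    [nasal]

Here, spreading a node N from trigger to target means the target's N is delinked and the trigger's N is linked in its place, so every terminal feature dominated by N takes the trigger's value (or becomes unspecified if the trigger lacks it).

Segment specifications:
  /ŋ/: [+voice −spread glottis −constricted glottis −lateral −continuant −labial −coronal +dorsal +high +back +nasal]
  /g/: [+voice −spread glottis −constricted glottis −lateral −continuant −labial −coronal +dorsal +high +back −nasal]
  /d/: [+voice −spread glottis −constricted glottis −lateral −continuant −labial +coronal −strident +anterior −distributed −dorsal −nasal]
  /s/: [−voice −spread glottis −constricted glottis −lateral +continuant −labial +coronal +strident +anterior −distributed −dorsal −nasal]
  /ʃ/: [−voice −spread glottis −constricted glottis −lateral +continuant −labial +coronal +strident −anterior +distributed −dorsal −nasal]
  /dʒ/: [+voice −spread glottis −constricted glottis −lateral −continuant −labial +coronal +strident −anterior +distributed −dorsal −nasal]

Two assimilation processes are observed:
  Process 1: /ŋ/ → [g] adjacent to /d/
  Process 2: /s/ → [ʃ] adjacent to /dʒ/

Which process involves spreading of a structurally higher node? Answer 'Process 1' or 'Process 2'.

Process 1

In Process 1, [nasal] changes, so the minimal spreading node is [nasal] at depth 2.
In Process 2, [anterior], [distributed] change, so the minimal spreading node is C-Place at depth 5.
[nasal] is closer to Root than C-Place, so Process 1 spreads the higher node.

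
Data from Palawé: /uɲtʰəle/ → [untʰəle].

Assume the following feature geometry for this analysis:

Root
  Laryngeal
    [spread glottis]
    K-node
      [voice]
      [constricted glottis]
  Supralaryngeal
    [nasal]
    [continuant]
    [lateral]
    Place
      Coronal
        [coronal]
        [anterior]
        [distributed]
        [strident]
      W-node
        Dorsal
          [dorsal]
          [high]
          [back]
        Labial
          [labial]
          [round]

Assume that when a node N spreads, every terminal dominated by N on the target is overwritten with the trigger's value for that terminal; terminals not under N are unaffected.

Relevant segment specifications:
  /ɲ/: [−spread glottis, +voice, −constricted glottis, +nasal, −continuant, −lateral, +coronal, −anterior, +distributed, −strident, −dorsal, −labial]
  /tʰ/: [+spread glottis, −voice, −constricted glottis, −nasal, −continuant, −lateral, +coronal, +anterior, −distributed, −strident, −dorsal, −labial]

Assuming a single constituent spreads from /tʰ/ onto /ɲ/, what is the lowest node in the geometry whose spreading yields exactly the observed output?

/ɲ/ and [n] differ in [anterior], [distributed]; every other specified feature is identical.
These terminals are all dominated by Coronal, and no proper subconstituent of Coronal covers them all; Coronal is their lowest common ancestor.
Delinking /ɲ/'s Coronal and associating /tʰ/'s Coronal gives precisely the feature bundle of [n].
[nasal], [spread glottis] stay as in /ɲ/ although /tʰ/ differs there, so no node dominating them spread; among the remaining candidates Coronal is the lowest that derives the output.

Coronal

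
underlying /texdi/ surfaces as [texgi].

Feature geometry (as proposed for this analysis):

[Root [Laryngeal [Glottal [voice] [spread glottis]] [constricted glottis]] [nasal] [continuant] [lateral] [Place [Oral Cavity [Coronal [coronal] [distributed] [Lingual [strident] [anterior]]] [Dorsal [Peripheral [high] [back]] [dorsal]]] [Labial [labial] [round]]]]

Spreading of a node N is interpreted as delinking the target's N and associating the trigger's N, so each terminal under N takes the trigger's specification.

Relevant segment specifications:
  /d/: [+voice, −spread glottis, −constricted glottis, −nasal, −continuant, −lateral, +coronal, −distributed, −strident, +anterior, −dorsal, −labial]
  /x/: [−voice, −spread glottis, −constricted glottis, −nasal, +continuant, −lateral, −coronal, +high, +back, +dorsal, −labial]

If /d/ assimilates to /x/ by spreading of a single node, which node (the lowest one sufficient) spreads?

The alternation /d/ → [g] changes [coronal], [anterior], [distributed], [strident], [dorsal], [high], [back] and nothing else.
These terminals are all dominated by Oral Cavity, and no proper subconstituent of Oral Cavity covers them all; Oral Cavity is their lowest common ancestor.
Spreading Oral Cavity from /x/ overwrites each of those terminals with /x/'s values, yielding exactly [g].
Features on which the two segments disagree outside Oral Cavity, such as [continuant], [voice], are unchanged — nothing dominating them spread, and Oral Cavity is the minimal sufficient constituent.

Oral Cavity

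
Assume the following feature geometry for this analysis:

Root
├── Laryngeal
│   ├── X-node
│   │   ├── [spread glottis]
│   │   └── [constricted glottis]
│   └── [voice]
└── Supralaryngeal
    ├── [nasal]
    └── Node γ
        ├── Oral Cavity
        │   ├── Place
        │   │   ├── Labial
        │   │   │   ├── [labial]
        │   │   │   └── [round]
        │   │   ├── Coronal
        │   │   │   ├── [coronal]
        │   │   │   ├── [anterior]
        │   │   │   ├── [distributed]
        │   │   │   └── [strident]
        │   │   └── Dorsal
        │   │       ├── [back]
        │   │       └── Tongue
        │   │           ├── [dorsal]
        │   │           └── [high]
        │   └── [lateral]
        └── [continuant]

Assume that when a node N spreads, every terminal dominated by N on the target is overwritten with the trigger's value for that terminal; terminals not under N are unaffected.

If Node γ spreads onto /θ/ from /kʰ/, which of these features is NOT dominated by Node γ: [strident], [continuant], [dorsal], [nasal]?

[nasal]

Node γ dominates exactly [labial], [round], [coronal], [anterior], [distributed], [strident], [back], [dorsal], [high], [lateral], [continuant].
[dorsal], [strident], [continuant] all lie under Node γ, so they are overwritten when Node γ spreads.
[nasal] attaches under Supralaryngeal, not under Node γ, so /θ/ retains its own value for [nasal].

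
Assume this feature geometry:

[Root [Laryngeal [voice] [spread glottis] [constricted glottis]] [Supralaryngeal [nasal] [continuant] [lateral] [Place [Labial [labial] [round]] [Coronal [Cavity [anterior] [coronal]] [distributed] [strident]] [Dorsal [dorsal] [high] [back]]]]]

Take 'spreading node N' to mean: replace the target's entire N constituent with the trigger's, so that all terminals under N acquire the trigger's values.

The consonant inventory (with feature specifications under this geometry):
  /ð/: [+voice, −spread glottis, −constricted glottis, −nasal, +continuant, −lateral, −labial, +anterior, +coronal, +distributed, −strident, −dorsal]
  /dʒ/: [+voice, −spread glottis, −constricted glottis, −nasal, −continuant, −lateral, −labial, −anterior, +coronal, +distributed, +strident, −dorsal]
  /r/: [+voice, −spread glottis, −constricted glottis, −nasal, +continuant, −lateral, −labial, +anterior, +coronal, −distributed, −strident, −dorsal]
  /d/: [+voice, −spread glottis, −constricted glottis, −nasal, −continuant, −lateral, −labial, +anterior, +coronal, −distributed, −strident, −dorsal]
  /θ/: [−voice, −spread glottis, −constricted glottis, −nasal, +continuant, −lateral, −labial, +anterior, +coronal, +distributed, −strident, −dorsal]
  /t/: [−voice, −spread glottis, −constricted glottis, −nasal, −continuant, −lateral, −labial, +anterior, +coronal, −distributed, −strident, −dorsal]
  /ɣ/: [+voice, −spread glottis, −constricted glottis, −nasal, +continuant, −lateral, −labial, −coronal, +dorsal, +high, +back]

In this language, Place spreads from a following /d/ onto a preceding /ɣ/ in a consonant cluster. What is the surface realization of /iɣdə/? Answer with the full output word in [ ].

[irdə]

The Place node dominates the terminals [labial], [round], [anterior], [coronal], [distributed], [strident], [dorsal], [high], [back].
After delinking /ɣ/'s Place and linking /d/'s, the affected terminals become [−labial], [+anterior], [+coronal], [−distributed], [−strident], [−dorsal]; [voice], [spread glottis], [constricted glottis], … (outside Place) are retained from /ɣ/.
Among the inventory, only /r/ has exactly this specification, giving the surface form [irdə].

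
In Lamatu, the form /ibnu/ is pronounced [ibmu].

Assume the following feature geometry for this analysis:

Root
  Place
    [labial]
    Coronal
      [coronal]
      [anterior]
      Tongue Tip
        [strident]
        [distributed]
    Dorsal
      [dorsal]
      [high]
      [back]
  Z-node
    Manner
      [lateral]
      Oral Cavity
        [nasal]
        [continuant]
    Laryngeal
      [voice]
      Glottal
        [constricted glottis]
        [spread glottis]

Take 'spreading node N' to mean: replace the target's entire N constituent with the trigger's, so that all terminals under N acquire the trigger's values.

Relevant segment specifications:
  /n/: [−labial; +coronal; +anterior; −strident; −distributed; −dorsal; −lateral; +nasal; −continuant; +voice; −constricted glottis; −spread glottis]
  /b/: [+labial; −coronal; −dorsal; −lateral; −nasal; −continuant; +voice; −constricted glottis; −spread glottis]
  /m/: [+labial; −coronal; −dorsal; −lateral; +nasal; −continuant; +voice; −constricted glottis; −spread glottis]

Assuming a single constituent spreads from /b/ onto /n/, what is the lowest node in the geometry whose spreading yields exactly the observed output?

The alternation /n/ → [m] changes [labial], [coronal], [anterior], [distributed], [strident] and nothing else.
In this geometry the lowest node dominating all of them is Place: every daughter of Place dominates only a proper subset, so no lower node suffices.
Spreading Place from /b/ overwrites each of those terminals with /b/'s values, yielding exactly [m].
[nasal] — on which /b/ differs from /n/ — is unchanged, so Root cannot have spread; the constituent is no larger than Place.

Place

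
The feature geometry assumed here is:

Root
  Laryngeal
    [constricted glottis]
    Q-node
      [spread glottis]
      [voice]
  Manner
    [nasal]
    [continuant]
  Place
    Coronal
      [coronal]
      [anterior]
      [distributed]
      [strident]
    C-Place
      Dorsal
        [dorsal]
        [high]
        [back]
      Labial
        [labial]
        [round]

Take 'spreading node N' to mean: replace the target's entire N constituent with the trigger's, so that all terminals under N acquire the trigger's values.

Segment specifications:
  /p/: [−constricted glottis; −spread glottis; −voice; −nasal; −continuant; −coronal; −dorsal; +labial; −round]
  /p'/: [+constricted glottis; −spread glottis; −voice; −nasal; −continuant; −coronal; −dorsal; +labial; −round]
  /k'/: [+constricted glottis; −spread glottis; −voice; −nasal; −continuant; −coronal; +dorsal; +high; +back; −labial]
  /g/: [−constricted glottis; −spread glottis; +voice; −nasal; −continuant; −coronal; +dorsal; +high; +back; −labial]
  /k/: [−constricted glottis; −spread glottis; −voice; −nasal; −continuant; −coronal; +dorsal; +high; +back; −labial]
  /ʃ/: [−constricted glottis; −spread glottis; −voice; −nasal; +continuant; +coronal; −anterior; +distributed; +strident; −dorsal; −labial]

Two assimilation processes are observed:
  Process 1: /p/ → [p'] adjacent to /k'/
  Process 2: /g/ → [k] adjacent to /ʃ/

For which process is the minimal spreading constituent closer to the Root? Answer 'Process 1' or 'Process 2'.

Process 1

In Process 1, [constricted glottis] changes, so the minimal spreading node is [constricted glottis] at depth 2.
Process 2 alters [voice]; the lowest dominating node is [voice] (depth 3 from Root).
[constricted glottis] (depth 2) sits above [voice] (depth 3), making Process 1 the one with the higher spreading node.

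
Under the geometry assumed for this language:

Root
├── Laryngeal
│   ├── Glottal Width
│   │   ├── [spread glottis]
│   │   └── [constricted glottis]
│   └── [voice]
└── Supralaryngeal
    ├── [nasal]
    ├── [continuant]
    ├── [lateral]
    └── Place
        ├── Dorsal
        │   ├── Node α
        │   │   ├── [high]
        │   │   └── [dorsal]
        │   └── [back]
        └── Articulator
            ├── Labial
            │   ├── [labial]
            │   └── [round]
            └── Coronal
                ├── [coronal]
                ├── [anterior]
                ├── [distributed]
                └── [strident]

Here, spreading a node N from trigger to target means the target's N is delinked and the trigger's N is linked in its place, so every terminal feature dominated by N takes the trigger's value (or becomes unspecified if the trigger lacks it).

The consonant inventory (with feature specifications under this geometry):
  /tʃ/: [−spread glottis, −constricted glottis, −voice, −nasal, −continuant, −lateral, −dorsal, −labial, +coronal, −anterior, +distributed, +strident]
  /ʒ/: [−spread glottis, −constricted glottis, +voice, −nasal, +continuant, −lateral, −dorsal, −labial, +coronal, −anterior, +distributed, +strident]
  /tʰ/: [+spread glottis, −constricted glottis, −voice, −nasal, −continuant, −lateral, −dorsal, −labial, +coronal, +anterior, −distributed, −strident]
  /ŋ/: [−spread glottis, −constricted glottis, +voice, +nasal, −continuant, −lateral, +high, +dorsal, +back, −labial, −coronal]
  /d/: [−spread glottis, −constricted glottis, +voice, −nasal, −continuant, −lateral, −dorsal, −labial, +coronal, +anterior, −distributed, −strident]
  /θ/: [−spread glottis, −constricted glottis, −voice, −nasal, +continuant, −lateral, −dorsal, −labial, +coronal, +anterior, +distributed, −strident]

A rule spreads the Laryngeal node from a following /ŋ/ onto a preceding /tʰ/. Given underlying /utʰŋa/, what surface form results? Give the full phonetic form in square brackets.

Terminals under Laryngeal in this geometry: [spread glottis], [constricted glottis], [voice].
After delinking /tʰ/'s Laryngeal and linking /ŋ/'s, the affected terminals become [−spread glottis], [−constricted glottis], [+voice]; [nasal], [continuant], [lateral], … (outside Laryngeal) are retained from /tʰ/.
Among the inventory, only /d/ has exactly this specification, giving the surface form [udŋa].

[udŋa]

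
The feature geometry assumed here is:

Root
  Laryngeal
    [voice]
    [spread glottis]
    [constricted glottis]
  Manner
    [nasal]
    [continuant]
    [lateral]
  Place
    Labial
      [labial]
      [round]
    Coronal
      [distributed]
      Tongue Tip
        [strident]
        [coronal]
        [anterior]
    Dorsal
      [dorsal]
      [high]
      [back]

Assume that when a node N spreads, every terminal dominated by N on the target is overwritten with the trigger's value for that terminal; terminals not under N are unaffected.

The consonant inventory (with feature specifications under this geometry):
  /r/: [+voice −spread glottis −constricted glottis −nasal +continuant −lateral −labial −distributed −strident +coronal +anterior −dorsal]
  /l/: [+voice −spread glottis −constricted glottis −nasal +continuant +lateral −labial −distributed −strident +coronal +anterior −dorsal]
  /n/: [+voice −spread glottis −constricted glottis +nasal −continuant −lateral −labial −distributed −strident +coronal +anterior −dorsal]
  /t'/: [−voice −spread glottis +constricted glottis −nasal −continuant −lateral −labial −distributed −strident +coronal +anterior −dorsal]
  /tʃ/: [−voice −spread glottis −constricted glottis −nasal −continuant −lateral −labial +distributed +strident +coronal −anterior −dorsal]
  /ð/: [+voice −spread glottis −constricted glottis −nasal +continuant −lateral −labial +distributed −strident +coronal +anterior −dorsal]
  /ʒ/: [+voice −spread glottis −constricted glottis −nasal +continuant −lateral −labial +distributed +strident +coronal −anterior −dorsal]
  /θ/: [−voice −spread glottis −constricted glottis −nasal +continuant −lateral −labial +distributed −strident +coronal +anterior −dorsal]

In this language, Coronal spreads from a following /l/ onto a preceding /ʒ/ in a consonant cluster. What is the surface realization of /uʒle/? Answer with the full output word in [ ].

[urle]

Coronal immediately or transitively dominates [distributed], [strident], [coronal], [anterior].
After delinking /ʒ/'s Coronal and linking /l/'s, the affected terminals become [−distributed], [−strident], [+coronal], [+anterior]; [voice], [spread glottis], [constricted glottis], … (outside Coronal) are retained from /ʒ/.
Among the inventory, only /r/ has exactly this specification, giving the surface form [urle].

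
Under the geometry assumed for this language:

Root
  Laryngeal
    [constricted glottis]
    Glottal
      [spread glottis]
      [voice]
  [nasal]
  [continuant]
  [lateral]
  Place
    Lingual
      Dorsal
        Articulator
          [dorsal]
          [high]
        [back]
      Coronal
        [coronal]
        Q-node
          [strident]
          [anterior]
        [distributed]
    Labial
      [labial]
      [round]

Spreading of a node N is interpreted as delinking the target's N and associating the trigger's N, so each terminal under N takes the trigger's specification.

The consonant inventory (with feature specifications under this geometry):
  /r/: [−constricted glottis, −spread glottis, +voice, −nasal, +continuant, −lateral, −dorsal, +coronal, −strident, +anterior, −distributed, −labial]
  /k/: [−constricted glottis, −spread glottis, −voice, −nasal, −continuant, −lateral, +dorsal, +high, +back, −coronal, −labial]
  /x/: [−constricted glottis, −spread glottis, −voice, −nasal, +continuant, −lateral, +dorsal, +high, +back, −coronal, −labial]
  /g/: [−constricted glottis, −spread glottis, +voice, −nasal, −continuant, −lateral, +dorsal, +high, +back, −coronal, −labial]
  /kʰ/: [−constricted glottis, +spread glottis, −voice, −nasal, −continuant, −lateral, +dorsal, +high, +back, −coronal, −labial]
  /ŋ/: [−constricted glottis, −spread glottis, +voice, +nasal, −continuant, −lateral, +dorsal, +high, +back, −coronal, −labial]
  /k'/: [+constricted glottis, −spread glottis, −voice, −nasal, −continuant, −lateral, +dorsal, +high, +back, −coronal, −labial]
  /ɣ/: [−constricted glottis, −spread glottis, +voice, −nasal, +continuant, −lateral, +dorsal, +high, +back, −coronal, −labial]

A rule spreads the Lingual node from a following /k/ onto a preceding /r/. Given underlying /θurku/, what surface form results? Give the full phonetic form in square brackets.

[θuɣku]

Terminals under Lingual in this geometry: [dorsal], [high], [back], [coronal], [strident], [anterior], [distributed].
Spreading Lingual from /k/ onto /r/ replaces those values with /k/'s: [+dorsal], [+high], [+back], [−coronal]. Features outside Lingual ([constricted glottis], [spread glottis], [voice], …) stay as in /r/.
This feature bundle is that of [ɣ], so /θurku/ surfaces as [θuɣku].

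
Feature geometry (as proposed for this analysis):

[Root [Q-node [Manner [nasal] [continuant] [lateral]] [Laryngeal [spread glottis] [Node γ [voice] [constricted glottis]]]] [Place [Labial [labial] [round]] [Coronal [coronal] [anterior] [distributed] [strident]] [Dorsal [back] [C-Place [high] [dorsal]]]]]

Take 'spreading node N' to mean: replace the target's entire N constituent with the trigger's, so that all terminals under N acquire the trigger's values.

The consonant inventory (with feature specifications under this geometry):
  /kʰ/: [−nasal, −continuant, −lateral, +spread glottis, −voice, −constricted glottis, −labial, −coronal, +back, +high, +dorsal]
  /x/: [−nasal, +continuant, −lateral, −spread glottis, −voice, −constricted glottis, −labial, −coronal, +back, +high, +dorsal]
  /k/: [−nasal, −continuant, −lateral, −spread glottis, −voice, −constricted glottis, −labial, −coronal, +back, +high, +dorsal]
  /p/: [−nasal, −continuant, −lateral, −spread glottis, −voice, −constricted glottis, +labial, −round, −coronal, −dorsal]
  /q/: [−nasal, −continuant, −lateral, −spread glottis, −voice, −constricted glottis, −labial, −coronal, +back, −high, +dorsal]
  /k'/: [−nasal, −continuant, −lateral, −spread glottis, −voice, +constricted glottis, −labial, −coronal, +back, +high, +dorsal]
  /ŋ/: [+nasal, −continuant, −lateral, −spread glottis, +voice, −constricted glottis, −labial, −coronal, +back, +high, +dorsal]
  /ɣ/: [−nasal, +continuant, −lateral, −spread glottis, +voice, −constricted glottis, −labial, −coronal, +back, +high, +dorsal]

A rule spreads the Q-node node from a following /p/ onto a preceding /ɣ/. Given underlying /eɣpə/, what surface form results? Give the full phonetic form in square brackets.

[ekpə]

Q-node immediately or transitively dominates [nasal], [continuant], [lateral], [spread glottis], [voice], [constricted glottis].
Spreading Q-node from /p/ onto /ɣ/ replaces those values with /p/'s: [−nasal], [−continuant], [−lateral], [−spread glottis], [−voice], [−constricted glottis]. Features outside Q-node ([labial], [coronal], [back], …) stay as in /ɣ/.
The resulting bundle matches /k/ in the inventory; substituting it for /ɣ/ gives [ekpə].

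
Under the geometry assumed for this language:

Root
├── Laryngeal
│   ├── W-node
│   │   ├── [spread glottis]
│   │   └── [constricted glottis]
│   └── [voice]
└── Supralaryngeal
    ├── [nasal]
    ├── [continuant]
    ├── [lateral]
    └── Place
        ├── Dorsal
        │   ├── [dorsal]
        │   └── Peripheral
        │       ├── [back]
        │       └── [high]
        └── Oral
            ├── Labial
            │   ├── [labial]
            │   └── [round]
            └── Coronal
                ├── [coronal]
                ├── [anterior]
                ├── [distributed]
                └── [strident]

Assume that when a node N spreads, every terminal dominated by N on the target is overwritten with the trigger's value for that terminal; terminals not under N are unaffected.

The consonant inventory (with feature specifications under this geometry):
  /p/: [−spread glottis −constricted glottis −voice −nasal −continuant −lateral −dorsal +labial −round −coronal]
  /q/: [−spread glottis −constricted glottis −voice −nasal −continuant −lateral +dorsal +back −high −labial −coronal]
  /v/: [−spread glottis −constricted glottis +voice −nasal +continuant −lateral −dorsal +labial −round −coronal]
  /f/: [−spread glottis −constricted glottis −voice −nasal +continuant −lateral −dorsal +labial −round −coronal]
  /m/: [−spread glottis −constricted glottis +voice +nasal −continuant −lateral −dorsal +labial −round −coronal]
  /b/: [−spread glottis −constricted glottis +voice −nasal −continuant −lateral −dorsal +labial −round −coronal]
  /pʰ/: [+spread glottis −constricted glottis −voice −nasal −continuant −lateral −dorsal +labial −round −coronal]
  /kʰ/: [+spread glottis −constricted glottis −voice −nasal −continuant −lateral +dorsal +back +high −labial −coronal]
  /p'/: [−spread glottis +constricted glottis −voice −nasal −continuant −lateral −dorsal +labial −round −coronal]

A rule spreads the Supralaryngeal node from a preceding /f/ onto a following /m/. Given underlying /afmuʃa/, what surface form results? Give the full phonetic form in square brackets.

The Supralaryngeal node dominates the terminals [nasal], [continuant], [lateral], [dorsal], [back], [high], [labial], [round], [coronal], [anterior], [distributed], [strident].
The target acquires /f/'s values for everything under Supralaryngeal — [−nasal], [+continuant], [−lateral], [−dorsal], [+labial], [−round], [−coronal] — while keeping its own [spread glottis], [constricted glottis], [voice].
This feature bundle is that of [v], so /afmuʃa/ surfaces as [afvuʃa].

[afvuʃa]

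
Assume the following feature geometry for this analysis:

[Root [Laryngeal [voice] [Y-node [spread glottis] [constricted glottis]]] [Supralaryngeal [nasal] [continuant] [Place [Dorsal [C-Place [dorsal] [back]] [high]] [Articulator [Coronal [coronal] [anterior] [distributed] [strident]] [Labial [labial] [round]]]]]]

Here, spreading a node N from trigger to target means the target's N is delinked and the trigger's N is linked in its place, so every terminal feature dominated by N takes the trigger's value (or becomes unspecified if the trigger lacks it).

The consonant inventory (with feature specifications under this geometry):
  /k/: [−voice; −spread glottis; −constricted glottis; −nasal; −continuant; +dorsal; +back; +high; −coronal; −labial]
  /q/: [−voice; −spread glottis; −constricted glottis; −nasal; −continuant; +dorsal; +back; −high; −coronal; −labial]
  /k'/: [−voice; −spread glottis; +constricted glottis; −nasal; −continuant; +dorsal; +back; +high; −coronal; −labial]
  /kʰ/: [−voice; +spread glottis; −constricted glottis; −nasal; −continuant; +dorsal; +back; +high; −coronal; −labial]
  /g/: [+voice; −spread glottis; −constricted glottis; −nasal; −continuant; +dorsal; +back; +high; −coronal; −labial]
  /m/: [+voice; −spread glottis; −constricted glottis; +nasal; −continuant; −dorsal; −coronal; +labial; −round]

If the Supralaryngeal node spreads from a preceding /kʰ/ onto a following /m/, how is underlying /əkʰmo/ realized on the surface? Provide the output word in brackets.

The Supralaryngeal node dominates the terminals [nasal], [continuant], [dorsal], [back], [high], [coronal], [anterior], [distributed], [strident], [labial], [round].
After delinking /m/'s Supralaryngeal and linking /kʰ/'s, the affected terminals become [−nasal], [−continuant], [+dorsal], [+back], [+high], [−coronal], [−labial]; [voice], [spread glottis], [constricted glottis] (outside Supralaryngeal) are retained from /m/.
Among the inventory, only /g/ has exactly this specification, giving the surface form [əkʰgo].

[əkʰgo]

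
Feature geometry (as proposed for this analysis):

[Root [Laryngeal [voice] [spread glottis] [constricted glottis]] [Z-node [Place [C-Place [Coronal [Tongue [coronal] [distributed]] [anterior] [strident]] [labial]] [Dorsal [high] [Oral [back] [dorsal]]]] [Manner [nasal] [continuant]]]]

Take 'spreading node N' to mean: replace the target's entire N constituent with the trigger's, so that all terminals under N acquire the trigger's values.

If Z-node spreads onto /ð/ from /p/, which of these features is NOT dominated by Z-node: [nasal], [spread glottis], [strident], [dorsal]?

The terminals dominated by Z-node are [coronal], [distributed], [anterior], [strident], [labial], [high], [back], [dorsal], [nasal], [continuant].
Spreading Z-node replaces [dorsal], [strident], [nasal] with the trigger's values, since each sits inside the Z-node constituent.
But [spread glottis] is a dependent of Laryngeal, outside Z-node; it is therefore untouched by the spreading.

[spread glottis]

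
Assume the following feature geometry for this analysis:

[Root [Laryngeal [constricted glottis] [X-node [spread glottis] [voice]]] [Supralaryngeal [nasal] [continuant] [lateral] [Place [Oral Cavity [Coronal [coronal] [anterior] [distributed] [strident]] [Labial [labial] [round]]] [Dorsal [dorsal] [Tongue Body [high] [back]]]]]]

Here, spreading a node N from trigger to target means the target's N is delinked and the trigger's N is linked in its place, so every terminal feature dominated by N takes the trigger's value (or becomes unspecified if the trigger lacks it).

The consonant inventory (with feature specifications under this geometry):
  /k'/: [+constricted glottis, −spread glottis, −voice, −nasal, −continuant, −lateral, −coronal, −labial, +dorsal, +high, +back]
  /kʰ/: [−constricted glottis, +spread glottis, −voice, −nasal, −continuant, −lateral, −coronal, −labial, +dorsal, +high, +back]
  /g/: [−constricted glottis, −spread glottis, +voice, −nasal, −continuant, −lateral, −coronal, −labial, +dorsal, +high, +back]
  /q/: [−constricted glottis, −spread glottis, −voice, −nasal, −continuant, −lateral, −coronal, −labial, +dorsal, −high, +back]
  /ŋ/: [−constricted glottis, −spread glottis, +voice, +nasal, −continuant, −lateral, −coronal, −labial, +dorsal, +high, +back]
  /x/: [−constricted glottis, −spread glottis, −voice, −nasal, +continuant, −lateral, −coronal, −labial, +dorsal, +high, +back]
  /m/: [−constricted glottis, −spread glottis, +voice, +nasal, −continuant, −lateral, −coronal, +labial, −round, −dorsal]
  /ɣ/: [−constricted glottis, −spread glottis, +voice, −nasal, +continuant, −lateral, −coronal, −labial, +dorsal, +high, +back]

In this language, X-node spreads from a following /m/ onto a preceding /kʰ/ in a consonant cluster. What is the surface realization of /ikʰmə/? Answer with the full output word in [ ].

[igmə]

The X-node node dominates the terminals [spread glottis], [voice].
The target acquires /m/'s values for everything under X-node — [−spread glottis], [+voice] — while keeping its own [constricted glottis], [nasal], [continuant], ….
This feature bundle is that of [g], so /ikʰmə/ surfaces as [igmə].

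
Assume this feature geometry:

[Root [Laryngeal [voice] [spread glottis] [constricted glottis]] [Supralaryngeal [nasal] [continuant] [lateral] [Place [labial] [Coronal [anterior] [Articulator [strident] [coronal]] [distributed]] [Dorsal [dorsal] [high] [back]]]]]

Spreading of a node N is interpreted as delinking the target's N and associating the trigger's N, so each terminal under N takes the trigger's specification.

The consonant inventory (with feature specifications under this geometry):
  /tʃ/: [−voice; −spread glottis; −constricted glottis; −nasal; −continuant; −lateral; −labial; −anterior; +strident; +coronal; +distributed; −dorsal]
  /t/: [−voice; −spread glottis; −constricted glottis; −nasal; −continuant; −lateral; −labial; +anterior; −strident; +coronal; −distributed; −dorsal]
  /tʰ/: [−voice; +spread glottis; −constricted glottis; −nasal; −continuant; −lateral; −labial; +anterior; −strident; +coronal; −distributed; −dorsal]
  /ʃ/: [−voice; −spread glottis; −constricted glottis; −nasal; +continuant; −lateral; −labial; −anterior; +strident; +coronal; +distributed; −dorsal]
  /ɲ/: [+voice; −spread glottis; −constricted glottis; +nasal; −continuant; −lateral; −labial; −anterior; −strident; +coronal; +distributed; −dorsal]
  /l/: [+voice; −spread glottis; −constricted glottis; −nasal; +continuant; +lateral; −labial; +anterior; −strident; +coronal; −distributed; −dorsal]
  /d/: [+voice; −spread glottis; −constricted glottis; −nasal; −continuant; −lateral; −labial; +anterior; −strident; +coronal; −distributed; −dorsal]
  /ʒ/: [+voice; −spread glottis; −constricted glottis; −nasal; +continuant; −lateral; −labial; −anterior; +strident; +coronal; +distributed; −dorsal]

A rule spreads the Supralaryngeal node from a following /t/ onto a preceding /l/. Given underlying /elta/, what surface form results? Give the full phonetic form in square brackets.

[edta]

Terminals under Supralaryngeal in this geometry: [nasal], [continuant], [lateral], [labial], [anterior], [strident], [coronal], [distributed], [dorsal], [high], [back].
Spreading Supralaryngeal from /t/ onto /l/ replaces those values with /t/'s: [−nasal], [−continuant], [−lateral], [−labial], [+anterior], [−strident], [+coronal], [−distributed], [−dorsal]. Features outside Supralaryngeal ([voice], [spread glottis], [constricted glottis]) stay as in /l/.
Among the inventory, only /d/ has exactly this specification, giving the surface form [edta].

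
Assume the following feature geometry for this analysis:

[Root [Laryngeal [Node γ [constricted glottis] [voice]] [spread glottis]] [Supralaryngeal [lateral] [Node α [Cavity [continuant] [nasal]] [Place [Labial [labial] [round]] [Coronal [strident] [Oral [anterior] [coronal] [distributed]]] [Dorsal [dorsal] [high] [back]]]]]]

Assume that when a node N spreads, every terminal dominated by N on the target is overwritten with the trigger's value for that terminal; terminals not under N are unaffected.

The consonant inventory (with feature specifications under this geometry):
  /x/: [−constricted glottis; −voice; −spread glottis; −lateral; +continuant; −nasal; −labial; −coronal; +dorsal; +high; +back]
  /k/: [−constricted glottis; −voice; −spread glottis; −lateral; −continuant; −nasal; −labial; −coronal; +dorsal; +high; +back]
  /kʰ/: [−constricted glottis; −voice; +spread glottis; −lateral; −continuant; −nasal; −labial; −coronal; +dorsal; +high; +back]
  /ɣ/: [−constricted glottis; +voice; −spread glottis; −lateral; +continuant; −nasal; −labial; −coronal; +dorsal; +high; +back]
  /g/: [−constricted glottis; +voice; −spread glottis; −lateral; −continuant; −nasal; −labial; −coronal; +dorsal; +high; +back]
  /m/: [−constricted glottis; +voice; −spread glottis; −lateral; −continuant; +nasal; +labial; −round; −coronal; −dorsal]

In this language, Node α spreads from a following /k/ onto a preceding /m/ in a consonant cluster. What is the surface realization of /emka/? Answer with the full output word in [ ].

[egka]

The Node α node dominates the terminals [continuant], [nasal], [labial], [round], [strident], [anterior], [coronal], [distributed], [dorsal], [high], [back].
The target acquires /k/'s values for everything under Node α — [−continuant], [−nasal], [−labial], [−coronal], [+dorsal], [+high], [+back] — while keeping its own [constricted glottis], [voice], [spread glottis], ….
This feature bundle is that of [g], so /emka/ surfaces as [egka].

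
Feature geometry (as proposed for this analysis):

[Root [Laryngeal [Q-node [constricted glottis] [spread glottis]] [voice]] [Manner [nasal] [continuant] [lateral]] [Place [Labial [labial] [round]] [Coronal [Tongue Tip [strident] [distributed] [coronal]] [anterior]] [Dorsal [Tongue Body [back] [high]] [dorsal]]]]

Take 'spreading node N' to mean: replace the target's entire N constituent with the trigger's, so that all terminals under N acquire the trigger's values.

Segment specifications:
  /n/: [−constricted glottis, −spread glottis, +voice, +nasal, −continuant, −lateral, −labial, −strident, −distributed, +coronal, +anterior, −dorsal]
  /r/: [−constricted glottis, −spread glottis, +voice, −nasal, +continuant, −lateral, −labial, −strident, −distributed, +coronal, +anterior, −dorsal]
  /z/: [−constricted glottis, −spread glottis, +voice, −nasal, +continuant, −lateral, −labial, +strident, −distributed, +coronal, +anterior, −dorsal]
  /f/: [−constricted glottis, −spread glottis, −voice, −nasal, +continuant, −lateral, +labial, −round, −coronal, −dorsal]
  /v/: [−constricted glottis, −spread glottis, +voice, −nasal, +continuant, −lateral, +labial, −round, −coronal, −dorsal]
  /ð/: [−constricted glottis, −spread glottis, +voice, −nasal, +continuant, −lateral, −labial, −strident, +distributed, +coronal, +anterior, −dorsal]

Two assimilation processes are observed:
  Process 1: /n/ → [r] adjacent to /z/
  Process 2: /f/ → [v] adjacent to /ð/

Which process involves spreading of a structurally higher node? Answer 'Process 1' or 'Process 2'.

Process 1: the features that change are [nasal], [continuant]; the minimal node is Manner (depth 1).
Process 2: the feature that changes is [voice]; the minimal node is [voice] (depth 2).
Depth 1 < depth 2; Process 1 involves the structurally higher constituent Manner.

Process 1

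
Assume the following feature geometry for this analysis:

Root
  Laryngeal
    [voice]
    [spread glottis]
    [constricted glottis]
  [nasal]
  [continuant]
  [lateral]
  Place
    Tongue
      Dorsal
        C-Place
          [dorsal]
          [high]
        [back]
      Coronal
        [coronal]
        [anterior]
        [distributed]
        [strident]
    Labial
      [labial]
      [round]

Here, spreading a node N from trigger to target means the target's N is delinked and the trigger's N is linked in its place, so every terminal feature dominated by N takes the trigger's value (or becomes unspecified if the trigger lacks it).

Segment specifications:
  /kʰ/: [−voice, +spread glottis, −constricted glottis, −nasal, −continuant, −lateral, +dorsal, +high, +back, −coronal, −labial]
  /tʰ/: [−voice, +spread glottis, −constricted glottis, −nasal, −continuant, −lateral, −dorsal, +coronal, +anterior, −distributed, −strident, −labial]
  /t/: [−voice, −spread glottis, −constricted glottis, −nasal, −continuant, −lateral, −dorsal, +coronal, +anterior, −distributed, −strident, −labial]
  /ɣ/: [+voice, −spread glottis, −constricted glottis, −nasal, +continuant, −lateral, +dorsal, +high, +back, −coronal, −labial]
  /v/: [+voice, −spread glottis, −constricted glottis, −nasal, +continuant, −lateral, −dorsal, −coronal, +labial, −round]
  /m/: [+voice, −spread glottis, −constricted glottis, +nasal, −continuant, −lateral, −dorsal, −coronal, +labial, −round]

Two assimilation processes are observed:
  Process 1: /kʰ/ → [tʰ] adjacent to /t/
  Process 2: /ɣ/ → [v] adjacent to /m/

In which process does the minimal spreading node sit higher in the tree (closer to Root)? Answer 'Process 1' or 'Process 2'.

Process 2

Process 1: the features that change are [coronal], [anterior], [distributed], [strident], [dorsal], [high], [back]; the minimal node is Tongue (depth 2).
Process 2 alters [labial], [round], [dorsal], [high], [back]; the lowest common ancestor is Place (depth 1 from Root).
Place (depth 1) sits above Tongue (depth 2), making Process 2 the one with the higher spreading node.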